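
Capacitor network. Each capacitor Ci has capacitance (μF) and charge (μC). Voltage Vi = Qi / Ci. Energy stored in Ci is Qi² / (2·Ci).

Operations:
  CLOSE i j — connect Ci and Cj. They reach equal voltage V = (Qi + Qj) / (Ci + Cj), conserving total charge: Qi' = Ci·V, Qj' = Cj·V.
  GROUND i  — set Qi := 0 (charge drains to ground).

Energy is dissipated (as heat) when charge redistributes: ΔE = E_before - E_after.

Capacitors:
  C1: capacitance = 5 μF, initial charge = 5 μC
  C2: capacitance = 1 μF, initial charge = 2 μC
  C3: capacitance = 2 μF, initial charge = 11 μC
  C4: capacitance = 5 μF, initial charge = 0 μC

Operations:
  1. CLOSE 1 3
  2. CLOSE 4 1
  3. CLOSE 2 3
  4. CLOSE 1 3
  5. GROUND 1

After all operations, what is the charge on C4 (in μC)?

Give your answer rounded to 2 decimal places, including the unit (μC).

Initial: C1(5μF, Q=5μC, V=1.00V), C2(1μF, Q=2μC, V=2.00V), C3(2μF, Q=11μC, V=5.50V), C4(5μF, Q=0μC, V=0.00V)
Op 1: CLOSE 1-3: Q_total=16.00, C_total=7.00, V=2.29; Q1=11.43, Q3=4.57; dissipated=14.464
Op 2: CLOSE 4-1: Q_total=11.43, C_total=10.00, V=1.14; Q4=5.71, Q1=5.71; dissipated=6.531
Op 3: CLOSE 2-3: Q_total=6.57, C_total=3.00, V=2.19; Q2=2.19, Q3=4.38; dissipated=0.027
Op 4: CLOSE 1-3: Q_total=10.10, C_total=7.00, V=1.44; Q1=7.21, Q3=2.88; dissipated=0.784
Op 5: GROUND 1: Q1=0; energy lost=5.200
Final charges: Q1=0.00, Q2=2.19, Q3=2.88, Q4=5.71

Answer: 5.71 μC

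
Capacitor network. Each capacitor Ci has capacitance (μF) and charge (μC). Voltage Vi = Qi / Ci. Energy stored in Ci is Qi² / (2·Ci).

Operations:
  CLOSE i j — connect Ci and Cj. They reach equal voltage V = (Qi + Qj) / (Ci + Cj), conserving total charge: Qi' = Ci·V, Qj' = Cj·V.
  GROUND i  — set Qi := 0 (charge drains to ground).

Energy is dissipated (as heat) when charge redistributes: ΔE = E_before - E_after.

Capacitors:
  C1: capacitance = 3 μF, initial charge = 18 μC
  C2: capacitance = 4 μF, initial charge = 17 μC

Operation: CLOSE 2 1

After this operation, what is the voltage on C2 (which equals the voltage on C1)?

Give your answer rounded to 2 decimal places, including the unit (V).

Initial: C1(3μF, Q=18μC, V=6.00V), C2(4μF, Q=17μC, V=4.25V)
Op 1: CLOSE 2-1: Q_total=35.00, C_total=7.00, V=5.00; Q2=20.00, Q1=15.00; dissipated=2.625

Answer: 5.00 V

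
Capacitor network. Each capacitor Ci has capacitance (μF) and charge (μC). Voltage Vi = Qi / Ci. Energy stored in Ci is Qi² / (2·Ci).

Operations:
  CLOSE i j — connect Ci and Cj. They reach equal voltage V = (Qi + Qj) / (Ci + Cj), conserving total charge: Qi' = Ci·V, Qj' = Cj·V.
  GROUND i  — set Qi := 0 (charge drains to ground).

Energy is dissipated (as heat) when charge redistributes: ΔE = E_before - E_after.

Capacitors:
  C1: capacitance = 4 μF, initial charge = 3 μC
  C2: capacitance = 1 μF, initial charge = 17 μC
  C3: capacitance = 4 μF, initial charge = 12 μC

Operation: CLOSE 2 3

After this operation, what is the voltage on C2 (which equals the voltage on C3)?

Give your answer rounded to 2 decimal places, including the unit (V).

Initial: C1(4μF, Q=3μC, V=0.75V), C2(1μF, Q=17μC, V=17.00V), C3(4μF, Q=12μC, V=3.00V)
Op 1: CLOSE 2-3: Q_total=29.00, C_total=5.00, V=5.80; Q2=5.80, Q3=23.20; dissipated=78.400

Answer: 5.80 V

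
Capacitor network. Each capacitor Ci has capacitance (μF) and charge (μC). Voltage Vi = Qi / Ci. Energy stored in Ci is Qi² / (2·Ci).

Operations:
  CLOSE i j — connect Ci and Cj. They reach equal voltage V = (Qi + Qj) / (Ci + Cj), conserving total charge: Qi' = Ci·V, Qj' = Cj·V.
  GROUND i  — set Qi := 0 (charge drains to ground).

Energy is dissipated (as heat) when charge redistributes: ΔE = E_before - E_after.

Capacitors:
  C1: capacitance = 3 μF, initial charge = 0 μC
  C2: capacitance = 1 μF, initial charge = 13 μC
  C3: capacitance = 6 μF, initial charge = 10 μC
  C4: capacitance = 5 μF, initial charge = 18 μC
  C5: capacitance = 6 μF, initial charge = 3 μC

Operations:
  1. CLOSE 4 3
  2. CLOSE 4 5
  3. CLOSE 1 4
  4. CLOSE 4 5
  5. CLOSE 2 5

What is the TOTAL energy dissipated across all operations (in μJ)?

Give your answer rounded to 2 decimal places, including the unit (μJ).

Answer: 72.93 μJ

Derivation:
Initial: C1(3μF, Q=0μC, V=0.00V), C2(1μF, Q=13μC, V=13.00V), C3(6μF, Q=10μC, V=1.67V), C4(5μF, Q=18μC, V=3.60V), C5(6μF, Q=3μC, V=0.50V)
Op 1: CLOSE 4-3: Q_total=28.00, C_total=11.00, V=2.55; Q4=12.73, Q3=15.27; dissipated=5.097
Op 2: CLOSE 4-5: Q_total=15.73, C_total=11.00, V=1.43; Q4=7.15, Q5=8.58; dissipated=5.705
Op 3: CLOSE 1-4: Q_total=7.15, C_total=8.00, V=0.89; Q1=2.68, Q4=4.47; dissipated=1.916
Op 4: CLOSE 4-5: Q_total=13.05, C_total=11.00, V=1.19; Q4=5.93, Q5=7.12; dissipated=0.392
Op 5: CLOSE 2-5: Q_total=20.12, C_total=7.00, V=2.87; Q2=2.87, Q5=17.24; dissipated=59.816
Total dissipated: 72.926 μJ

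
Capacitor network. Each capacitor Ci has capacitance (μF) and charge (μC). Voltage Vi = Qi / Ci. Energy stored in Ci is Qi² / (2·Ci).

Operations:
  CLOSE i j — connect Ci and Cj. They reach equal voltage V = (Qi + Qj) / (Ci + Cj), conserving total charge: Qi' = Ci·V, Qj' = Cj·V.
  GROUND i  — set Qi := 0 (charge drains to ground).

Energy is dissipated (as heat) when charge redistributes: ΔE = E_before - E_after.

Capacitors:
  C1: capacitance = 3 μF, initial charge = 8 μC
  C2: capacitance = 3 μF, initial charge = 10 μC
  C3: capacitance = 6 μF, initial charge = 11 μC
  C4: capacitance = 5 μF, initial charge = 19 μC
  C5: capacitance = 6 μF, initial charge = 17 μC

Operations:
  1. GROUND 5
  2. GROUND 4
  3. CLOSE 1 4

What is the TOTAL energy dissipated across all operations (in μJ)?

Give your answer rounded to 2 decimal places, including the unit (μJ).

Initial: C1(3μF, Q=8μC, V=2.67V), C2(3μF, Q=10μC, V=3.33V), C3(6μF, Q=11μC, V=1.83V), C4(5μF, Q=19μC, V=3.80V), C5(6μF, Q=17μC, V=2.83V)
Op 1: GROUND 5: Q5=0; energy lost=24.083
Op 2: GROUND 4: Q4=0; energy lost=36.100
Op 3: CLOSE 1-4: Q_total=8.00, C_total=8.00, V=1.00; Q1=3.00, Q4=5.00; dissipated=6.667
Total dissipated: 66.850 μJ

Answer: 66.85 μJ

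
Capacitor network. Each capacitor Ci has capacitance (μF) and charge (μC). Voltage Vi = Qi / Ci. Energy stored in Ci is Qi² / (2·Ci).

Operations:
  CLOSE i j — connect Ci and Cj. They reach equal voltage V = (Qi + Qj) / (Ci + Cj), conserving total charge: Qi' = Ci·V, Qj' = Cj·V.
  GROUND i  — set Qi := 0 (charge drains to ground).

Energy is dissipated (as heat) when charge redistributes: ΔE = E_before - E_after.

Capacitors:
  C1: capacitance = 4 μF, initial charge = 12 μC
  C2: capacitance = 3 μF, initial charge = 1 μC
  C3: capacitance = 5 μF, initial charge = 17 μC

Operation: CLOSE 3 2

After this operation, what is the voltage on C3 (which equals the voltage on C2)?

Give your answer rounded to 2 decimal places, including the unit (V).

Initial: C1(4μF, Q=12μC, V=3.00V), C2(3μF, Q=1μC, V=0.33V), C3(5μF, Q=17μC, V=3.40V)
Op 1: CLOSE 3-2: Q_total=18.00, C_total=8.00, V=2.25; Q3=11.25, Q2=6.75; dissipated=8.817

Answer: 2.25 V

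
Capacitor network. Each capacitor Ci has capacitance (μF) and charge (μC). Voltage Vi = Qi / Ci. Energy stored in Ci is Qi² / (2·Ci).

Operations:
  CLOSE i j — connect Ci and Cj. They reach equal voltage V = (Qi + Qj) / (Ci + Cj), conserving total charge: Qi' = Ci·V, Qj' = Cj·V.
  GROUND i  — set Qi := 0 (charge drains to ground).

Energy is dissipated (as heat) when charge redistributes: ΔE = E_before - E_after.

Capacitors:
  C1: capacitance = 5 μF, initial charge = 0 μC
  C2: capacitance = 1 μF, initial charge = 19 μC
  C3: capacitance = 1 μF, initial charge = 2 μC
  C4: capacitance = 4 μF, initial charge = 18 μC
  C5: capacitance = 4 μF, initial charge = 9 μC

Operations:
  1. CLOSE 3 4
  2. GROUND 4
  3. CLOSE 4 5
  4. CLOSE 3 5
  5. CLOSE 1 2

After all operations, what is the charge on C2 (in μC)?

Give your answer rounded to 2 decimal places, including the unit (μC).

Initial: C1(5μF, Q=0μC, V=0.00V), C2(1μF, Q=19μC, V=19.00V), C3(1μF, Q=2μC, V=2.00V), C4(4μF, Q=18μC, V=4.50V), C5(4μF, Q=9μC, V=2.25V)
Op 1: CLOSE 3-4: Q_total=20.00, C_total=5.00, V=4.00; Q3=4.00, Q4=16.00; dissipated=2.500
Op 2: GROUND 4: Q4=0; energy lost=32.000
Op 3: CLOSE 4-5: Q_total=9.00, C_total=8.00, V=1.12; Q4=4.50, Q5=4.50; dissipated=5.062
Op 4: CLOSE 3-5: Q_total=8.50, C_total=5.00, V=1.70; Q3=1.70, Q5=6.80; dissipated=3.306
Op 5: CLOSE 1-2: Q_total=19.00, C_total=6.00, V=3.17; Q1=15.83, Q2=3.17; dissipated=150.417
Final charges: Q1=15.83, Q2=3.17, Q3=1.70, Q4=4.50, Q5=6.80

Answer: 3.17 μC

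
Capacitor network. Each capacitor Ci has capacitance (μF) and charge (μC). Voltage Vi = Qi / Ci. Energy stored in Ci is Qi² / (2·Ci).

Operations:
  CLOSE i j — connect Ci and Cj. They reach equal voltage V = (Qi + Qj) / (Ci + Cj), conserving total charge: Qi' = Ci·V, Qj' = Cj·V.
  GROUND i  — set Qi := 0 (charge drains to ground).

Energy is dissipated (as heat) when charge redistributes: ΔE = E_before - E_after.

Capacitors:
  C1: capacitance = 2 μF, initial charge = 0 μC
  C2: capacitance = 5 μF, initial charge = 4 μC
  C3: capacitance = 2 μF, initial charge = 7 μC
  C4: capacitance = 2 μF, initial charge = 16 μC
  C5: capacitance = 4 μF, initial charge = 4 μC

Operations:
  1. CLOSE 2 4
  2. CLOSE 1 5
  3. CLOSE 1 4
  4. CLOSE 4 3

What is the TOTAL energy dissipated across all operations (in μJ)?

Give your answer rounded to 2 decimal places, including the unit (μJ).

Initial: C1(2μF, Q=0μC, V=0.00V), C2(5μF, Q=4μC, V=0.80V), C3(2μF, Q=7μC, V=3.50V), C4(2μF, Q=16μC, V=8.00V), C5(4μF, Q=4μC, V=1.00V)
Op 1: CLOSE 2-4: Q_total=20.00, C_total=7.00, V=2.86; Q2=14.29, Q4=5.71; dissipated=37.029
Op 2: CLOSE 1-5: Q_total=4.00, C_total=6.00, V=0.67; Q1=1.33, Q5=2.67; dissipated=0.667
Op 3: CLOSE 1-4: Q_total=7.05, C_total=4.00, V=1.76; Q1=3.52, Q4=3.52; dissipated=2.399
Op 4: CLOSE 4-3: Q_total=10.52, C_total=4.00, V=2.63; Q4=5.26, Q3=5.26; dissipated=1.510
Total dissipated: 41.605 μJ

Answer: 41.60 μJ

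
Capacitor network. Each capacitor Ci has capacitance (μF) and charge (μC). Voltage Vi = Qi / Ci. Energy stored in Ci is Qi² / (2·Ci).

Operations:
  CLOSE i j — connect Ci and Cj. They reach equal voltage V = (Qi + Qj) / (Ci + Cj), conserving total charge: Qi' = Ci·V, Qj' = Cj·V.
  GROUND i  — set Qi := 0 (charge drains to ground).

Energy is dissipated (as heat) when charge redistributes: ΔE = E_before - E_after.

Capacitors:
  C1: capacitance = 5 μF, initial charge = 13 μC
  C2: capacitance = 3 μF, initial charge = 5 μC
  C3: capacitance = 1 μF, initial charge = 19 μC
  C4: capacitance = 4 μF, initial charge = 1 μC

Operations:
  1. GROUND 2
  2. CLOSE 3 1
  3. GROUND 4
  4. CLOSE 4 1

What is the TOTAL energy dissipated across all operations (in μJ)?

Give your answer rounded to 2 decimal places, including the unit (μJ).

Initial: C1(5μF, Q=13μC, V=2.60V), C2(3μF, Q=5μC, V=1.67V), C3(1μF, Q=19μC, V=19.00V), C4(4μF, Q=1μC, V=0.25V)
Op 1: GROUND 2: Q2=0; energy lost=4.167
Op 2: CLOSE 3-1: Q_total=32.00, C_total=6.00, V=5.33; Q3=5.33, Q1=26.67; dissipated=112.067
Op 3: GROUND 4: Q4=0; energy lost=0.125
Op 4: CLOSE 4-1: Q_total=26.67, C_total=9.00, V=2.96; Q4=11.85, Q1=14.81; dissipated=31.605
Total dissipated: 147.963 μJ

Answer: 147.96 μJ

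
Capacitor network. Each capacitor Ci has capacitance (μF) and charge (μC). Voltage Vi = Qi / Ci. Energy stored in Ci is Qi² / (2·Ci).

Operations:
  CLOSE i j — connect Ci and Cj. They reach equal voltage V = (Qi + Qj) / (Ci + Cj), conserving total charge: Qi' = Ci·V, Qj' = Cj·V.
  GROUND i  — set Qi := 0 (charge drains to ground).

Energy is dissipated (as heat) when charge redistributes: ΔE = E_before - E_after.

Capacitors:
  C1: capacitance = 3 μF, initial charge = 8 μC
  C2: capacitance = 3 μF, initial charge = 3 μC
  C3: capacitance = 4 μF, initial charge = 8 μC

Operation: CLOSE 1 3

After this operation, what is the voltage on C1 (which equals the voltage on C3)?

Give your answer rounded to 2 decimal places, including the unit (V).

Answer: 2.29 V

Derivation:
Initial: C1(3μF, Q=8μC, V=2.67V), C2(3μF, Q=3μC, V=1.00V), C3(4μF, Q=8μC, V=2.00V)
Op 1: CLOSE 1-3: Q_total=16.00, C_total=7.00, V=2.29; Q1=6.86, Q3=9.14; dissipated=0.381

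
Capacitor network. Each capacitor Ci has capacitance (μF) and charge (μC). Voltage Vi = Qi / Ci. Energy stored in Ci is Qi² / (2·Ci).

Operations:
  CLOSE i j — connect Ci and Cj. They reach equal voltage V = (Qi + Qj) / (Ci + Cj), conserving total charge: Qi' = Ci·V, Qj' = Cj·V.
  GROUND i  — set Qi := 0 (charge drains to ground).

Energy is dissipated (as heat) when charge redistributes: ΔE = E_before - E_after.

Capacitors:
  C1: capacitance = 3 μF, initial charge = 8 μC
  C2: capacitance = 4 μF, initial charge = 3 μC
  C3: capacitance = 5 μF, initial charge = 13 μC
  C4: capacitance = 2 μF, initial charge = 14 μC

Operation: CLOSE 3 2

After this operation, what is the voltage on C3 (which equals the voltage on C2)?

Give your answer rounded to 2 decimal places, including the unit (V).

Answer: 1.78 V

Derivation:
Initial: C1(3μF, Q=8μC, V=2.67V), C2(4μF, Q=3μC, V=0.75V), C3(5μF, Q=13μC, V=2.60V), C4(2μF, Q=14μC, V=7.00V)
Op 1: CLOSE 3-2: Q_total=16.00, C_total=9.00, V=1.78; Q3=8.89, Q2=7.11; dissipated=3.803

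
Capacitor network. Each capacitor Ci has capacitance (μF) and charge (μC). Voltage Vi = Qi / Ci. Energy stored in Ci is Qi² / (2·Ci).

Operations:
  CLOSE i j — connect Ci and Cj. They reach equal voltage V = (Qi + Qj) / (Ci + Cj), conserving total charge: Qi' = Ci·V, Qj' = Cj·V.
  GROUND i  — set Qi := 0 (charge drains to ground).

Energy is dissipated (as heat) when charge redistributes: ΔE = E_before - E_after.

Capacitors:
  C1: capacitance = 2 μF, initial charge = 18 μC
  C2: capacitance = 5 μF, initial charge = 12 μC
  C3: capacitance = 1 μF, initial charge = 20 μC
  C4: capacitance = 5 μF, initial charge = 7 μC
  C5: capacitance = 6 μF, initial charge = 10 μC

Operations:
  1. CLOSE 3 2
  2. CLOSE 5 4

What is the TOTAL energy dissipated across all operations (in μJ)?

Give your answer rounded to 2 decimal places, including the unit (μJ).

Answer: 129.16 μJ

Derivation:
Initial: C1(2μF, Q=18μC, V=9.00V), C2(5μF, Q=12μC, V=2.40V), C3(1μF, Q=20μC, V=20.00V), C4(5μF, Q=7μC, V=1.40V), C5(6μF, Q=10μC, V=1.67V)
Op 1: CLOSE 3-2: Q_total=32.00, C_total=6.00, V=5.33; Q3=5.33, Q2=26.67; dissipated=129.067
Op 2: CLOSE 5-4: Q_total=17.00, C_total=11.00, V=1.55; Q5=9.27, Q4=7.73; dissipated=0.097
Total dissipated: 129.164 μJ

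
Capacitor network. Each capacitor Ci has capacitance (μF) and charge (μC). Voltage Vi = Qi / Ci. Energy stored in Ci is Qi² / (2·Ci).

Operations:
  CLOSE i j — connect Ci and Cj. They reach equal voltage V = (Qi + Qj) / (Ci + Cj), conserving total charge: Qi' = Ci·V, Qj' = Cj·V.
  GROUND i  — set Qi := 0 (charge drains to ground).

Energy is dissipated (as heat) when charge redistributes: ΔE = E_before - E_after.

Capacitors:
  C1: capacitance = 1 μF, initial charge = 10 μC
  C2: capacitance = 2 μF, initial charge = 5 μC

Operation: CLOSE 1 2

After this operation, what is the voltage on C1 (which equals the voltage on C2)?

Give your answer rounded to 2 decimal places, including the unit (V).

Initial: C1(1μF, Q=10μC, V=10.00V), C2(2μF, Q=5μC, V=2.50V)
Op 1: CLOSE 1-2: Q_total=15.00, C_total=3.00, V=5.00; Q1=5.00, Q2=10.00; dissipated=18.750

Answer: 5.00 V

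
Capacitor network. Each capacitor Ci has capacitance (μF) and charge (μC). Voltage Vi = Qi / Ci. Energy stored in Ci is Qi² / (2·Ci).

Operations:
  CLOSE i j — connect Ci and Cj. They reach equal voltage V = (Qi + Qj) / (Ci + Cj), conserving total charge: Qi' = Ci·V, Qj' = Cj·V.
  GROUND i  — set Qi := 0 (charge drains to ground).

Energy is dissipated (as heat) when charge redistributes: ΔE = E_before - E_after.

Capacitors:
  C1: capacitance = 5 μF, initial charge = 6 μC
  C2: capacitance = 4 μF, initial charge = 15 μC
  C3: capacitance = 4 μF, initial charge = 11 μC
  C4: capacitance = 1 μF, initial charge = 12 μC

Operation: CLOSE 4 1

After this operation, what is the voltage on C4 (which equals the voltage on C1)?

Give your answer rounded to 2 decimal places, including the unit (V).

Initial: C1(5μF, Q=6μC, V=1.20V), C2(4μF, Q=15μC, V=3.75V), C3(4μF, Q=11μC, V=2.75V), C4(1μF, Q=12μC, V=12.00V)
Op 1: CLOSE 4-1: Q_total=18.00, C_total=6.00, V=3.00; Q4=3.00, Q1=15.00; dissipated=48.600

Answer: 3.00 V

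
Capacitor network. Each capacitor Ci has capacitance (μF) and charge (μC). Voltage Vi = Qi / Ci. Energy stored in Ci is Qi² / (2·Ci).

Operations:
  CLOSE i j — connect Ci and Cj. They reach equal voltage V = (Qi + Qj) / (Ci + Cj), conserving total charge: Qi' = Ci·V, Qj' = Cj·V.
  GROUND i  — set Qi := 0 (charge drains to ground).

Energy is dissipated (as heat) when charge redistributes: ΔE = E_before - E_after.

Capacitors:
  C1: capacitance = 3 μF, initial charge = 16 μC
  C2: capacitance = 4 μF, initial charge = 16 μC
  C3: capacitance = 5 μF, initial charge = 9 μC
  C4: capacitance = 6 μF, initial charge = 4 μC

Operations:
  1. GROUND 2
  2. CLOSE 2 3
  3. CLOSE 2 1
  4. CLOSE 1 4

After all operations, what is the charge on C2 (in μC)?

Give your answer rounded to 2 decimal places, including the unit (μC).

Answer: 11.43 μC

Derivation:
Initial: C1(3μF, Q=16μC, V=5.33V), C2(4μF, Q=16μC, V=4.00V), C3(5μF, Q=9μC, V=1.80V), C4(6μF, Q=4μC, V=0.67V)
Op 1: GROUND 2: Q2=0; energy lost=32.000
Op 2: CLOSE 2-3: Q_total=9.00, C_total=9.00, V=1.00; Q2=4.00, Q3=5.00; dissipated=3.600
Op 3: CLOSE 2-1: Q_total=20.00, C_total=7.00, V=2.86; Q2=11.43, Q1=8.57; dissipated=16.095
Op 4: CLOSE 1-4: Q_total=12.57, C_total=9.00, V=1.40; Q1=4.19, Q4=8.38; dissipated=4.798
Final charges: Q1=4.19, Q2=11.43, Q3=5.00, Q4=8.38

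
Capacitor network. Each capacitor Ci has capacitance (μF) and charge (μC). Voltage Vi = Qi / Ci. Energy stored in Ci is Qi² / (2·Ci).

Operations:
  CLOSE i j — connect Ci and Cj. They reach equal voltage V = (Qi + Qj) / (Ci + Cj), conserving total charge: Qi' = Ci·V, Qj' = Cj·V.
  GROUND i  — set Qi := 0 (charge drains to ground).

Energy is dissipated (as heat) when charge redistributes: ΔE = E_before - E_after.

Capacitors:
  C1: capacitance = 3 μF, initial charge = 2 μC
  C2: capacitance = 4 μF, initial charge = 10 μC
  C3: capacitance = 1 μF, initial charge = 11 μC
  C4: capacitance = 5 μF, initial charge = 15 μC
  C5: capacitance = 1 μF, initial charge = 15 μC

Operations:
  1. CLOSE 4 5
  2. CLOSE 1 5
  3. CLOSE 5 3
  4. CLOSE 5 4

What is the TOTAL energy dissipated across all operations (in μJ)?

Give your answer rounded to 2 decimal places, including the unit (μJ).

Initial: C1(3μF, Q=2μC, V=0.67V), C2(4μF, Q=10μC, V=2.50V), C3(1μF, Q=11μC, V=11.00V), C4(5μF, Q=15μC, V=3.00V), C5(1μF, Q=15μC, V=15.00V)
Op 1: CLOSE 4-5: Q_total=30.00, C_total=6.00, V=5.00; Q4=25.00, Q5=5.00; dissipated=60.000
Op 2: CLOSE 1-5: Q_total=7.00, C_total=4.00, V=1.75; Q1=5.25, Q5=1.75; dissipated=7.042
Op 3: CLOSE 5-3: Q_total=12.75, C_total=2.00, V=6.38; Q5=6.38, Q3=6.38; dissipated=21.391
Op 4: CLOSE 5-4: Q_total=31.38, C_total=6.00, V=5.23; Q5=5.23, Q4=26.15; dissipated=0.788
Total dissipated: 89.220 μJ

Answer: 89.22 μJ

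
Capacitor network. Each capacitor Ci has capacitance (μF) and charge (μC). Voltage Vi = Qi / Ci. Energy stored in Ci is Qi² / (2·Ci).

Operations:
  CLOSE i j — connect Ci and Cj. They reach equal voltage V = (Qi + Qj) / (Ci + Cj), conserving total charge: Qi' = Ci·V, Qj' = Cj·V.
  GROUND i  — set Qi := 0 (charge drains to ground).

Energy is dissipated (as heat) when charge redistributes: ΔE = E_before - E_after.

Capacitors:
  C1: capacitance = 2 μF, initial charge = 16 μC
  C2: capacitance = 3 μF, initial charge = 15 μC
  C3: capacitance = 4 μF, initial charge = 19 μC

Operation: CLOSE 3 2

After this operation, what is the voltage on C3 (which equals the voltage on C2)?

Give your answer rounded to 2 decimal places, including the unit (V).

Answer: 4.86 V

Derivation:
Initial: C1(2μF, Q=16μC, V=8.00V), C2(3μF, Q=15μC, V=5.00V), C3(4μF, Q=19μC, V=4.75V)
Op 1: CLOSE 3-2: Q_total=34.00, C_total=7.00, V=4.86; Q3=19.43, Q2=14.57; dissipated=0.054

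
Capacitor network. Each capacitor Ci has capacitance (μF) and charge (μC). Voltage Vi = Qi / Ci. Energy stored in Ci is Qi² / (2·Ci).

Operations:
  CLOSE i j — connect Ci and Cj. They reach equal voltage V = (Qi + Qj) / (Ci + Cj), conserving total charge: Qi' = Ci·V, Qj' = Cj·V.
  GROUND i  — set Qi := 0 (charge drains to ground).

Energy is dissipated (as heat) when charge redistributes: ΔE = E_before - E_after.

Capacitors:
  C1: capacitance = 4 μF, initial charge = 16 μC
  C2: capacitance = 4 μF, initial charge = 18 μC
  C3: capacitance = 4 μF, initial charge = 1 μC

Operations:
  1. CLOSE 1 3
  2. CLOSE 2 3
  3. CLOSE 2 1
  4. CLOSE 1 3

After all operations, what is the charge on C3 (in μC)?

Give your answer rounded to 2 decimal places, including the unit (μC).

Answer: 12.06 μC

Derivation:
Initial: C1(4μF, Q=16μC, V=4.00V), C2(4μF, Q=18μC, V=4.50V), C3(4μF, Q=1μC, V=0.25V)
Op 1: CLOSE 1-3: Q_total=17.00, C_total=8.00, V=2.12; Q1=8.50, Q3=8.50; dissipated=14.062
Op 2: CLOSE 2-3: Q_total=26.50, C_total=8.00, V=3.31; Q2=13.25, Q3=13.25; dissipated=5.641
Op 3: CLOSE 2-1: Q_total=21.75, C_total=8.00, V=2.72; Q2=10.88, Q1=10.88; dissipated=1.410
Op 4: CLOSE 1-3: Q_total=24.12, C_total=8.00, V=3.02; Q1=12.06, Q3=12.06; dissipated=0.353
Final charges: Q1=12.06, Q2=10.88, Q3=12.06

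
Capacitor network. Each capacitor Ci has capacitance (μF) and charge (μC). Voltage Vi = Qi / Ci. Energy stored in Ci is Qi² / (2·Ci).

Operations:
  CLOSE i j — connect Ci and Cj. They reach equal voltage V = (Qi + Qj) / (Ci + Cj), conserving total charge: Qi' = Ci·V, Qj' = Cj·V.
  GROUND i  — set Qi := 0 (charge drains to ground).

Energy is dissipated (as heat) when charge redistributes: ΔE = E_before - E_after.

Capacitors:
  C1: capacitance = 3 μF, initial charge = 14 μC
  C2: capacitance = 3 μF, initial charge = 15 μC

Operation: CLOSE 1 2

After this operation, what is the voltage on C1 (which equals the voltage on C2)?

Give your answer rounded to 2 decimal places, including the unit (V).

Answer: 4.83 V

Derivation:
Initial: C1(3μF, Q=14μC, V=4.67V), C2(3μF, Q=15μC, V=5.00V)
Op 1: CLOSE 1-2: Q_total=29.00, C_total=6.00, V=4.83; Q1=14.50, Q2=14.50; dissipated=0.083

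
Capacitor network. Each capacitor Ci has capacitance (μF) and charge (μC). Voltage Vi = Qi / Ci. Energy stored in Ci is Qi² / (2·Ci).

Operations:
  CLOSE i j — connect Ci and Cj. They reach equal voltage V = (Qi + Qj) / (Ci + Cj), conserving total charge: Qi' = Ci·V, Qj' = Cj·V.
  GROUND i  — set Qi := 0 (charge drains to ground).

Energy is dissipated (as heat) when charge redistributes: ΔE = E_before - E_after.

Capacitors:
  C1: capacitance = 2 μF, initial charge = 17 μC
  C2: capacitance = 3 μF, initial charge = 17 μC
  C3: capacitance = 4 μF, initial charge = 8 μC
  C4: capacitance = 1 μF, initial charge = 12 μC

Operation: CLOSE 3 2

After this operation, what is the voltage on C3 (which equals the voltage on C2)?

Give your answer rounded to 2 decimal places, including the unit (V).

Answer: 3.57 V

Derivation:
Initial: C1(2μF, Q=17μC, V=8.50V), C2(3μF, Q=17μC, V=5.67V), C3(4μF, Q=8μC, V=2.00V), C4(1μF, Q=12μC, V=12.00V)
Op 1: CLOSE 3-2: Q_total=25.00, C_total=7.00, V=3.57; Q3=14.29, Q2=10.71; dissipated=11.524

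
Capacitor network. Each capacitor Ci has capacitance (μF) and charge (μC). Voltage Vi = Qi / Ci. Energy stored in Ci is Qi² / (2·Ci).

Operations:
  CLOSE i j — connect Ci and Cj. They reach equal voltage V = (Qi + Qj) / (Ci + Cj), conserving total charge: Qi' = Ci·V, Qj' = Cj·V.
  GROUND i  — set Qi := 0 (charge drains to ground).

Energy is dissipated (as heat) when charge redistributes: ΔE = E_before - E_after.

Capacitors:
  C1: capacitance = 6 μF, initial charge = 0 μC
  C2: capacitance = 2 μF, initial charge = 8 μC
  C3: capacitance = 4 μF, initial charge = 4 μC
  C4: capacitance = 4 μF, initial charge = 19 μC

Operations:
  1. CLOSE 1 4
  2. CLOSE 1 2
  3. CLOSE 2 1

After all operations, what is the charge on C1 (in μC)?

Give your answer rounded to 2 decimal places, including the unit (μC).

Answer: 14.55 μC

Derivation:
Initial: C1(6μF, Q=0μC, V=0.00V), C2(2μF, Q=8μC, V=4.00V), C3(4μF, Q=4μC, V=1.00V), C4(4μF, Q=19μC, V=4.75V)
Op 1: CLOSE 1-4: Q_total=19.00, C_total=10.00, V=1.90; Q1=11.40, Q4=7.60; dissipated=27.075
Op 2: CLOSE 1-2: Q_total=19.40, C_total=8.00, V=2.42; Q1=14.55, Q2=4.85; dissipated=3.308
Op 3: CLOSE 2-1: Q_total=19.40, C_total=8.00, V=2.42; Q2=4.85, Q1=14.55; dissipated=0.000
Final charges: Q1=14.55, Q2=4.85, Q3=4.00, Q4=7.60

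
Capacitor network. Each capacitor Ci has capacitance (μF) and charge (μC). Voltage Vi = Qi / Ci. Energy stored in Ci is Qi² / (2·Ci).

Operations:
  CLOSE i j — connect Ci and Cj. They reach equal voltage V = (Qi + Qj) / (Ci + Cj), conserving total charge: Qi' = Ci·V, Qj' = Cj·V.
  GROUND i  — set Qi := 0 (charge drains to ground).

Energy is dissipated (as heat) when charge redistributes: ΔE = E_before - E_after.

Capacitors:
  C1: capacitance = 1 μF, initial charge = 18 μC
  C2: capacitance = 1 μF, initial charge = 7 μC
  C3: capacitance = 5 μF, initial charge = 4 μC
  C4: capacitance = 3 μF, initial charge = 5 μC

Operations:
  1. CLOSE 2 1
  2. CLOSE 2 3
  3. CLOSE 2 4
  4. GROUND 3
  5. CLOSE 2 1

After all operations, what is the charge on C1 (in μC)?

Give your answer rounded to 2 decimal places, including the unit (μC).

Initial: C1(1μF, Q=18μC, V=18.00V), C2(1μF, Q=7μC, V=7.00V), C3(5μF, Q=4μC, V=0.80V), C4(3μF, Q=5μC, V=1.67V)
Op 1: CLOSE 2-1: Q_total=25.00, C_total=2.00, V=12.50; Q2=12.50, Q1=12.50; dissipated=30.250
Op 2: CLOSE 2-3: Q_total=16.50, C_total=6.00, V=2.75; Q2=2.75, Q3=13.75; dissipated=57.038
Op 3: CLOSE 2-4: Q_total=7.75, C_total=4.00, V=1.94; Q2=1.94, Q4=5.81; dissipated=0.440
Op 4: GROUND 3: Q3=0; energy lost=18.906
Op 5: CLOSE 2-1: Q_total=14.44, C_total=2.00, V=7.22; Q2=7.22, Q1=7.22; dissipated=27.892
Final charges: Q1=7.22, Q2=7.22, Q3=0.00, Q4=5.81

Answer: 7.22 μC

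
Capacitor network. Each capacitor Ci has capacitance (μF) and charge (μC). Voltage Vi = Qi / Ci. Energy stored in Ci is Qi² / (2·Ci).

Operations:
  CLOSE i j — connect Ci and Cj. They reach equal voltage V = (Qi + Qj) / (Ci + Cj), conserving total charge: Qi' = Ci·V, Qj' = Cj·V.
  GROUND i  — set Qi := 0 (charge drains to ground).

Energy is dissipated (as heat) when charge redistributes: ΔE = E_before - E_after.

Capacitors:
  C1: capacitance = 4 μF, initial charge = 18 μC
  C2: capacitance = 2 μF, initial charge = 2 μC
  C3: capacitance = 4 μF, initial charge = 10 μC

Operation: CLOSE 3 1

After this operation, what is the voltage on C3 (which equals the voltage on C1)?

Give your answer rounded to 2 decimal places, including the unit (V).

Answer: 3.50 V

Derivation:
Initial: C1(4μF, Q=18μC, V=4.50V), C2(2μF, Q=2μC, V=1.00V), C3(4μF, Q=10μC, V=2.50V)
Op 1: CLOSE 3-1: Q_total=28.00, C_total=8.00, V=3.50; Q3=14.00, Q1=14.00; dissipated=4.000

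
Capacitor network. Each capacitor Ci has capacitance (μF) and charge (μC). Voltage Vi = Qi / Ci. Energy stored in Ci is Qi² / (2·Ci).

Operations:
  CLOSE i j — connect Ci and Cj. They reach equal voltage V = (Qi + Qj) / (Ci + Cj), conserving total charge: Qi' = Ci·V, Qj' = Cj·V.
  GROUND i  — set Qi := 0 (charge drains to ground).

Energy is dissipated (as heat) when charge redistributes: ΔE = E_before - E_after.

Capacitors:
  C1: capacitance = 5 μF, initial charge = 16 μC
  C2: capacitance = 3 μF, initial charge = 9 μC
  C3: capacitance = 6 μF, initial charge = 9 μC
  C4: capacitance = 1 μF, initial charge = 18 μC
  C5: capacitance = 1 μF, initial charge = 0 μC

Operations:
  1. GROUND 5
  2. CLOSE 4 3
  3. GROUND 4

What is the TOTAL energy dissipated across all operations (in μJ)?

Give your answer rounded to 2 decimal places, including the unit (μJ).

Initial: C1(5μF, Q=16μC, V=3.20V), C2(3μF, Q=9μC, V=3.00V), C3(6μF, Q=9μC, V=1.50V), C4(1μF, Q=18μC, V=18.00V), C5(1μF, Q=0μC, V=0.00V)
Op 1: GROUND 5: Q5=0; energy lost=0.000
Op 2: CLOSE 4-3: Q_total=27.00, C_total=7.00, V=3.86; Q4=3.86, Q3=23.14; dissipated=116.679
Op 3: GROUND 4: Q4=0; energy lost=7.439
Total dissipated: 124.117 μJ

Answer: 124.12 μJ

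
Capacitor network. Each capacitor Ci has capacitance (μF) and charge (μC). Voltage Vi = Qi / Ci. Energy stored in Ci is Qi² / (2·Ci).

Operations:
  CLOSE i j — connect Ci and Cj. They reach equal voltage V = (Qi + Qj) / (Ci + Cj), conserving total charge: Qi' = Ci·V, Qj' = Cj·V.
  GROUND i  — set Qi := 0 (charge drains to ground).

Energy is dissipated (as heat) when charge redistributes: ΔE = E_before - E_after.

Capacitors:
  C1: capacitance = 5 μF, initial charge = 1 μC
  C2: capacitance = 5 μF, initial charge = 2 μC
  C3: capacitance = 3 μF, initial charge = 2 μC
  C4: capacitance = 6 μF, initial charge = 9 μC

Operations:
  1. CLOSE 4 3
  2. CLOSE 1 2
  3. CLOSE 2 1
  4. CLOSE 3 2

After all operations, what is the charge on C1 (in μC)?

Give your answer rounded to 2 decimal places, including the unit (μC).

Initial: C1(5μF, Q=1μC, V=0.20V), C2(5μF, Q=2μC, V=0.40V), C3(3μF, Q=2μC, V=0.67V), C4(6μF, Q=9μC, V=1.50V)
Op 1: CLOSE 4-3: Q_total=11.00, C_total=9.00, V=1.22; Q4=7.33, Q3=3.67; dissipated=0.694
Op 2: CLOSE 1-2: Q_total=3.00, C_total=10.00, V=0.30; Q1=1.50, Q2=1.50; dissipated=0.050
Op 3: CLOSE 2-1: Q_total=3.00, C_total=10.00, V=0.30; Q2=1.50, Q1=1.50; dissipated=0.000
Op 4: CLOSE 3-2: Q_total=5.17, C_total=8.00, V=0.65; Q3=1.94, Q2=3.23; dissipated=0.797
Final charges: Q1=1.50, Q2=3.23, Q3=1.94, Q4=7.33

Answer: 1.50 μC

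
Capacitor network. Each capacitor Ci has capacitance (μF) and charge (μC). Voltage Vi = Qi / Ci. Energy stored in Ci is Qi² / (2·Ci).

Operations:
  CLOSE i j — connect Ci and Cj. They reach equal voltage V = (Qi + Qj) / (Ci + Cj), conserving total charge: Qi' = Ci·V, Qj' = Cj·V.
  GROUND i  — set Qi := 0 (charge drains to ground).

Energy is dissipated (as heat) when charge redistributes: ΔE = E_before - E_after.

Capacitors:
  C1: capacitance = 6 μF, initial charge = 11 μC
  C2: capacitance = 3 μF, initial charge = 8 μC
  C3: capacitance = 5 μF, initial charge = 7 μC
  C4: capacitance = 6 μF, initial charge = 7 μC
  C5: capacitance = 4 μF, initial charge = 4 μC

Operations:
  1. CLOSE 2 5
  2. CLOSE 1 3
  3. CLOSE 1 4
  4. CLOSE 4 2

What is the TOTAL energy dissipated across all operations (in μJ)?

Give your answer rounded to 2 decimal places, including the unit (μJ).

Initial: C1(6μF, Q=11μC, V=1.83V), C2(3μF, Q=8μC, V=2.67V), C3(5μF, Q=7μC, V=1.40V), C4(6μF, Q=7μC, V=1.17V), C5(4μF, Q=4μC, V=1.00V)
Op 1: CLOSE 2-5: Q_total=12.00, C_total=7.00, V=1.71; Q2=5.14, Q5=6.86; dissipated=2.381
Op 2: CLOSE 1-3: Q_total=18.00, C_total=11.00, V=1.64; Q1=9.82, Q3=8.18; dissipated=0.256
Op 3: CLOSE 1-4: Q_total=16.82, C_total=12.00, V=1.40; Q1=8.41, Q4=8.41; dissipated=0.331
Op 4: CLOSE 4-2: Q_total=13.55, C_total=9.00, V=1.51; Q4=9.03, Q2=4.52; dissipated=0.098
Total dissipated: 3.066 μJ

Answer: 3.07 μJ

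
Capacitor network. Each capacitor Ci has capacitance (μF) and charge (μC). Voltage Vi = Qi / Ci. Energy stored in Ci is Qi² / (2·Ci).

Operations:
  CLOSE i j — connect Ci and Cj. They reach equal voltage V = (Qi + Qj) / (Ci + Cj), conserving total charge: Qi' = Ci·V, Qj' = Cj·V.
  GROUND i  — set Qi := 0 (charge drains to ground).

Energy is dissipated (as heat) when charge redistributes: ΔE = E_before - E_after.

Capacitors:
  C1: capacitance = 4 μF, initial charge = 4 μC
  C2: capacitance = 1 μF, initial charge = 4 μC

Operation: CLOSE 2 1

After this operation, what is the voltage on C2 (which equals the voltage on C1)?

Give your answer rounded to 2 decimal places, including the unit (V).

Answer: 1.60 V

Derivation:
Initial: C1(4μF, Q=4μC, V=1.00V), C2(1μF, Q=4μC, V=4.00V)
Op 1: CLOSE 2-1: Q_total=8.00, C_total=5.00, V=1.60; Q2=1.60, Q1=6.40; dissipated=3.600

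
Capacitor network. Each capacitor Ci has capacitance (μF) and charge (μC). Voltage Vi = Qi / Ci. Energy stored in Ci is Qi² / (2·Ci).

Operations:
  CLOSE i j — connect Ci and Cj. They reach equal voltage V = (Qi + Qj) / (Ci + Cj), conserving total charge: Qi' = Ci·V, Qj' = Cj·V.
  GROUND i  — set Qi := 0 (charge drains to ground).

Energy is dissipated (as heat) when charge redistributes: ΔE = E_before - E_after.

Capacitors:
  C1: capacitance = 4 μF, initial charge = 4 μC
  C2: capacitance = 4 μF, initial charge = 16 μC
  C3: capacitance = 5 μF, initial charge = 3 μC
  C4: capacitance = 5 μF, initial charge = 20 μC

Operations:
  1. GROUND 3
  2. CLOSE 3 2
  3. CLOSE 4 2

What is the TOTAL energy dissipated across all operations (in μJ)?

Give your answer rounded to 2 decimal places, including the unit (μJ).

Answer: 24.16 μJ

Derivation:
Initial: C1(4μF, Q=4μC, V=1.00V), C2(4μF, Q=16μC, V=4.00V), C3(5μF, Q=3μC, V=0.60V), C4(5μF, Q=20μC, V=4.00V)
Op 1: GROUND 3: Q3=0; energy lost=0.900
Op 2: CLOSE 3-2: Q_total=16.00, C_total=9.00, V=1.78; Q3=8.89, Q2=7.11; dissipated=17.778
Op 3: CLOSE 4-2: Q_total=27.11, C_total=9.00, V=3.01; Q4=15.06, Q2=12.05; dissipated=5.487
Total dissipated: 24.165 μJ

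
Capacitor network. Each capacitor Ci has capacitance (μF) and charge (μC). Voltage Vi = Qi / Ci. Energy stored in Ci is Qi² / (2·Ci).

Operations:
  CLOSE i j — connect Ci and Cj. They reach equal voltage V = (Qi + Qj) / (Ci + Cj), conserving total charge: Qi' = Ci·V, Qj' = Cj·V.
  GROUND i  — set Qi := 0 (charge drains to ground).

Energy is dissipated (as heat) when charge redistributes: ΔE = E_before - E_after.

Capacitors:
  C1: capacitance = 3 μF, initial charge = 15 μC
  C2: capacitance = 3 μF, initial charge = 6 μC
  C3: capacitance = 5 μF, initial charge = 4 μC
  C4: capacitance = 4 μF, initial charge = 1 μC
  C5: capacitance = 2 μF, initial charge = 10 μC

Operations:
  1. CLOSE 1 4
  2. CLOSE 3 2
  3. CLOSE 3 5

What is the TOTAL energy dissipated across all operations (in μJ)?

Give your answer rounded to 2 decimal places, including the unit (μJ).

Answer: 30.73 μJ

Derivation:
Initial: C1(3μF, Q=15μC, V=5.00V), C2(3μF, Q=6μC, V=2.00V), C3(5μF, Q=4μC, V=0.80V), C4(4μF, Q=1μC, V=0.25V), C5(2μF, Q=10μC, V=5.00V)
Op 1: CLOSE 1-4: Q_total=16.00, C_total=7.00, V=2.29; Q1=6.86, Q4=9.14; dissipated=19.339
Op 2: CLOSE 3-2: Q_total=10.00, C_total=8.00, V=1.25; Q3=6.25, Q2=3.75; dissipated=1.350
Op 3: CLOSE 3-5: Q_total=16.25, C_total=7.00, V=2.32; Q3=11.61, Q5=4.64; dissipated=10.045
Total dissipated: 30.734 μJ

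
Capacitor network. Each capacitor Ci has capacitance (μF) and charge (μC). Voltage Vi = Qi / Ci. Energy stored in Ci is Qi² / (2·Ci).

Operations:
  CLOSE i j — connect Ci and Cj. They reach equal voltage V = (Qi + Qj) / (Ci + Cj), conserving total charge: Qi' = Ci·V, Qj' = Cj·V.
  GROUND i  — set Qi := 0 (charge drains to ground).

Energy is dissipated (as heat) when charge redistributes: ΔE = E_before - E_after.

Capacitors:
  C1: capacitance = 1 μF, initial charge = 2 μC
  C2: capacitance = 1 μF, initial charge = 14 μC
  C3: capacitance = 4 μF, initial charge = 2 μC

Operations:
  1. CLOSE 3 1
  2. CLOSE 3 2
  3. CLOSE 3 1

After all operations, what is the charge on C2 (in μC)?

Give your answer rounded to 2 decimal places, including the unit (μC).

Answer: 3.44 μC

Derivation:
Initial: C1(1μF, Q=2μC, V=2.00V), C2(1μF, Q=14μC, V=14.00V), C3(4μF, Q=2μC, V=0.50V)
Op 1: CLOSE 3-1: Q_total=4.00, C_total=5.00, V=0.80; Q3=3.20, Q1=0.80; dissipated=0.900
Op 2: CLOSE 3-2: Q_total=17.20, C_total=5.00, V=3.44; Q3=13.76, Q2=3.44; dissipated=69.696
Op 3: CLOSE 3-1: Q_total=14.56, C_total=5.00, V=2.91; Q3=11.65, Q1=2.91; dissipated=2.788
Final charges: Q1=2.91, Q2=3.44, Q3=11.65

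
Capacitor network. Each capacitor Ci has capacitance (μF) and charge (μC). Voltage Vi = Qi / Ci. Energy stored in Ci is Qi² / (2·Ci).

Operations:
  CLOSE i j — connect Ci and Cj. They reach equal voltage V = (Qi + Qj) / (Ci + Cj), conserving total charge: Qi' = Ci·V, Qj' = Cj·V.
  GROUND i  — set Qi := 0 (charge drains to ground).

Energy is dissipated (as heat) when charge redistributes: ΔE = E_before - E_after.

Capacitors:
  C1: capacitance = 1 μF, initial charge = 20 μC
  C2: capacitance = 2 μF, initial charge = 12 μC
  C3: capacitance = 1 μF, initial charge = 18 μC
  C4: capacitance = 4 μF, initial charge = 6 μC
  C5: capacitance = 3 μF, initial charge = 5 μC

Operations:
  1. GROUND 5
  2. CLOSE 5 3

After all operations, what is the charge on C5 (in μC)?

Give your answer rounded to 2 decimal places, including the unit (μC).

Initial: C1(1μF, Q=20μC, V=20.00V), C2(2μF, Q=12μC, V=6.00V), C3(1μF, Q=18μC, V=18.00V), C4(4μF, Q=6μC, V=1.50V), C5(3μF, Q=5μC, V=1.67V)
Op 1: GROUND 5: Q5=0; energy lost=4.167
Op 2: CLOSE 5-3: Q_total=18.00, C_total=4.00, V=4.50; Q5=13.50, Q3=4.50; dissipated=121.500
Final charges: Q1=20.00, Q2=12.00, Q3=4.50, Q4=6.00, Q5=13.50

Answer: 13.50 μC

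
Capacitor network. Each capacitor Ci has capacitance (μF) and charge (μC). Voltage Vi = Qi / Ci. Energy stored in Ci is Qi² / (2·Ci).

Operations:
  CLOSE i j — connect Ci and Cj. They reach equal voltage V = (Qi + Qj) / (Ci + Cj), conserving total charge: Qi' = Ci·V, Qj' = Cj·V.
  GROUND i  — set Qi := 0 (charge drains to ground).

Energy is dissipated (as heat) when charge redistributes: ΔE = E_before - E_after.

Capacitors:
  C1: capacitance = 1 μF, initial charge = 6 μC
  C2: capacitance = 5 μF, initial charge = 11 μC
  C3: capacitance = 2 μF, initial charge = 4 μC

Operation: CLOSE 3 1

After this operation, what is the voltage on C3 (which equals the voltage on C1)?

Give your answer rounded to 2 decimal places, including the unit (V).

Initial: C1(1μF, Q=6μC, V=6.00V), C2(5μF, Q=11μC, V=2.20V), C3(2μF, Q=4μC, V=2.00V)
Op 1: CLOSE 3-1: Q_total=10.00, C_total=3.00, V=3.33; Q3=6.67, Q1=3.33; dissipated=5.333

Answer: 3.33 V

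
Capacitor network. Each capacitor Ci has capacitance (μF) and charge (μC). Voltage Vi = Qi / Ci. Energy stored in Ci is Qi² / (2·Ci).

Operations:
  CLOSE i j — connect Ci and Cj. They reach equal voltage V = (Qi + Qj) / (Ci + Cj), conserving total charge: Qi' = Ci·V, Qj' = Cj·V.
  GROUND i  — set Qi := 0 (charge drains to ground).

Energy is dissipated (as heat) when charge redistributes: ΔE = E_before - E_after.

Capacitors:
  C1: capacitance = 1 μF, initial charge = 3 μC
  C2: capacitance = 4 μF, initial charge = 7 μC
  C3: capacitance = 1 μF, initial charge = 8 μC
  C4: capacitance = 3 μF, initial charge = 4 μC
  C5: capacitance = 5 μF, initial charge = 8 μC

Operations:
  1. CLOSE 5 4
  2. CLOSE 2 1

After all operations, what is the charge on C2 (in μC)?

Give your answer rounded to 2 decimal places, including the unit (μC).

Initial: C1(1μF, Q=3μC, V=3.00V), C2(4μF, Q=7μC, V=1.75V), C3(1μF, Q=8μC, V=8.00V), C4(3μF, Q=4μC, V=1.33V), C5(5μF, Q=8μC, V=1.60V)
Op 1: CLOSE 5-4: Q_total=12.00, C_total=8.00, V=1.50; Q5=7.50, Q4=4.50; dissipated=0.067
Op 2: CLOSE 2-1: Q_total=10.00, C_total=5.00, V=2.00; Q2=8.00, Q1=2.00; dissipated=0.625
Final charges: Q1=2.00, Q2=8.00, Q3=8.00, Q4=4.50, Q5=7.50

Answer: 8.00 μC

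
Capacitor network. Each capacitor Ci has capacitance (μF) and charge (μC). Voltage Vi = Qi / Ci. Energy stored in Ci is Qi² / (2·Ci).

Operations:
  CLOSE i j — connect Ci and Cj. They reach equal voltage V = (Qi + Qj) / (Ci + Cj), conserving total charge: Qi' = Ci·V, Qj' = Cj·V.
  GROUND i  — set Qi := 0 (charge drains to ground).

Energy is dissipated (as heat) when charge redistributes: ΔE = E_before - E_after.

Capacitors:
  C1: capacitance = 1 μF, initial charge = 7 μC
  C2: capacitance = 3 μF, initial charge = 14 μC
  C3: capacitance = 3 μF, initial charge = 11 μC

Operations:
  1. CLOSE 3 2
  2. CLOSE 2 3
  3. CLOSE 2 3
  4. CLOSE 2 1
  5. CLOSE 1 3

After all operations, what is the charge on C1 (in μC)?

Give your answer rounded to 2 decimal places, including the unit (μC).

Answer: 4.34 μC

Derivation:
Initial: C1(1μF, Q=7μC, V=7.00V), C2(3μF, Q=14μC, V=4.67V), C3(3μF, Q=11μC, V=3.67V)
Op 1: CLOSE 3-2: Q_total=25.00, C_total=6.00, V=4.17; Q3=12.50, Q2=12.50; dissipated=0.750
Op 2: CLOSE 2-3: Q_total=25.00, C_total=6.00, V=4.17; Q2=12.50, Q3=12.50; dissipated=0.000
Op 3: CLOSE 2-3: Q_total=25.00, C_total=6.00, V=4.17; Q2=12.50, Q3=12.50; dissipated=0.000
Op 4: CLOSE 2-1: Q_total=19.50, C_total=4.00, V=4.88; Q2=14.62, Q1=4.88; dissipated=3.010
Op 5: CLOSE 1-3: Q_total=17.38, C_total=4.00, V=4.34; Q1=4.34, Q3=13.03; dissipated=0.188
Final charges: Q1=4.34, Q2=14.62, Q3=13.03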